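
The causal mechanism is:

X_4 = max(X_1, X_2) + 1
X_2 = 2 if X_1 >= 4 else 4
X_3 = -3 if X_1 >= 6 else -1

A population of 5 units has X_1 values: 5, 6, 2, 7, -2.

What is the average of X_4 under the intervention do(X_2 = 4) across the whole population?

6.2

Under do(X_2=4), X_2's equation is replaced by X_2=4 for every unit. Per-unit X_4: 6, 7, 5, 8, 5. Mean = 6.2.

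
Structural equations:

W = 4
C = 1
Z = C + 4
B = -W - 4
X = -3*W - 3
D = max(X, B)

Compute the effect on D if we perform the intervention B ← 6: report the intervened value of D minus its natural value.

Under do(B=6), the mechanism B = -W - 4 is discarded; B is fixed at 6.
X = -3*W - 3  [with W=4]  = -15
D = max(X, B)  [with X=-15, B=6]  = 6
Without intervention: B = -W - 4  [with W=4]  = -8; X = -3*W - 3  [with W=4]  = -15; D = max(X, B)  [with X=-15, B=-8]  = -8.
Change = 6 − (-8) = 14.

14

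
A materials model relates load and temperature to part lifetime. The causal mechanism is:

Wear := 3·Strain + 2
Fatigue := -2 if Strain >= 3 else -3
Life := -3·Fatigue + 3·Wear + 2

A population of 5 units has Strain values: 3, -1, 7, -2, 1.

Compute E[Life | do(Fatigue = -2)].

do(Fatigue=-2) breaks Fatigue's dependence on Strain. With Fatigue=-2 fixed, Life across the units is 41, 5, 77, -4, 23, mean 28.4.

28.4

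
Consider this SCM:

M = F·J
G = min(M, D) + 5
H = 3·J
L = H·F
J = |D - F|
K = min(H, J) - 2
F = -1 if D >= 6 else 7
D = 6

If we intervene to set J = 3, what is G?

2

do(J=3) replaces the equation J = |D - F| with the constant J = 3.
F = -1 if D >= 6 else 7  [with D=6]  = -1
M = F·J  [with F=-1, J=3]  = -3
G = min(M, D) + 5  [with M=-3, D=6]  = 2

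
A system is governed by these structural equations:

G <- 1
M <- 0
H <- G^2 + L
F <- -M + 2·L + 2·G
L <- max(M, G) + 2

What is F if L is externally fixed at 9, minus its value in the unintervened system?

12

do(L=9) replaces the equation L <- max(M, G) + 2 with the constant L = 9.
F = -M + 2·L + 2·G  [with M=0, L=9, G=1]  = 20
Without intervention: L = max(M, G) + 2  [with M=0, G=1]  = 3; F = -M + 2·L + 2·G  [with M=0, L=3, G=1]  = 8.
Change = 20 − 8 = 12.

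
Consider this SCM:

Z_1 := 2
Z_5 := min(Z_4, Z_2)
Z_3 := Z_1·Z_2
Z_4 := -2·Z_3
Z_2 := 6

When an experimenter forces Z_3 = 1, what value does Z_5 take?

do(Z_3=1) replaces the equation Z_3 := Z_1·Z_2 with the constant Z_3 = 1.
Z_4 = -2·Z_3  [with Z_3=1]  = -2
Z_5 = min(Z_4, Z_2)  [with Z_4=-2, Z_2=6]  = -2

-2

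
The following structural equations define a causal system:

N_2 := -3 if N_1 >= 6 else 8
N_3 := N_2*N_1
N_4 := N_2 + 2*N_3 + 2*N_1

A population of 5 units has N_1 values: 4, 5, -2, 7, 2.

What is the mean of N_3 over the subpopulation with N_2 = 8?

18

E[N_3|N_2=8] averages over only the 4 units with N_2=8 (N_1 = 4, 5, -2, 2): N_3 = 32, 40, -16, 16, mean 18.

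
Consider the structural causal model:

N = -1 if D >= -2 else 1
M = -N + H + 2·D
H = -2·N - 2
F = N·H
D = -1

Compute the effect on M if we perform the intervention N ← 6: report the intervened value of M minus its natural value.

-21

Under do(N=6), the mechanism N = -1 if D >= -2 else 1 is discarded; N is fixed at 6.
H = -2·N - 2  [with N=6]  = -14
M = -N + H + 2·D  [with N=6, H=-14, D=-1]  = -22
Without intervention: N = -1 if D >= -2 else 1  [with D=-1]  = -1; H = -2·N - 2  [with N=-1]  = 0; M = -N + H + 2·D  [with N=-1, H=0, D=-1]  = -1.
Change = -22 − (-1) = -21.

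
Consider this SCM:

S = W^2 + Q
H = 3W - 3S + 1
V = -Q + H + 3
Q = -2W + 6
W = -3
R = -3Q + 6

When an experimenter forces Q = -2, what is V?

-24

do(Q=-2) replaces the equation Q = -2W + 6 with the constant Q = -2.
S = W^2 + Q  [with W=-3, Q=-2]  = 7
H = 3W - 3S + 1  [with W=-3, S=7]  = -29
V = -Q + H + 3  [with Q=-2, H=-29]  = -24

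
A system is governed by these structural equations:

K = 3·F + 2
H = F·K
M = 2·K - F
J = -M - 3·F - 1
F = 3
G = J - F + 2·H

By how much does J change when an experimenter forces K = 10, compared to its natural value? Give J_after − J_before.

2

do(K=10) replaces the equation K = 3·F + 2 with the constant K = 10.
M = 2·K - F  [with K=10, F=3]  = 17
J = -M - 3·F - 1  [with M=17, F=3]  = -27
Without intervention: K = 3·F + 2  [with F=3]  = 11; M = 2·K - F  [with K=11, F=3]  = 19; J = -M - 3·F - 1  [with M=19, F=3]  = -29.
Change = -27 − (-29) = 2.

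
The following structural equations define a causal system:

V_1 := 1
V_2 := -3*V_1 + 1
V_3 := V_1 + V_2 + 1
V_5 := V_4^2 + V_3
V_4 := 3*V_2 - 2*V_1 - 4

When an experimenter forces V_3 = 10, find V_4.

The intervention breaks the incoming arrows to V_3: V_3 := V_1 + V_2 + 1 no longer applies, and V_3 = 10.
V_4 is not downstream of the intervention, so its value is determined by the original equations.
V_2 = -3*V_1 + 1  [with V_1=1]  = -2
V_4 = 3*V_2 - 2*V_1 - 4  [with V_2=-2, V_1=1]  = -12

-12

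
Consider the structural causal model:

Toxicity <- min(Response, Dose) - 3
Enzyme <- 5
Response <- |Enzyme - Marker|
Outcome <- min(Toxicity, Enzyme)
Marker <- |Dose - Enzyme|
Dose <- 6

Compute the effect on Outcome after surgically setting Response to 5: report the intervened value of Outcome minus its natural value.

Under do(Response=5), the mechanism Response <- |Enzyme - Marker| is discarded; Response is fixed at 5.
Toxicity = min(Response, Dose) - 3  [with Response=5, Dose=6]  = 2
Outcome = min(Toxicity, Enzyme)  [with Toxicity=2, Enzyme=5]  = 2
Without intervention: Marker = |Dose - Enzyme|  [with Dose=6, Enzyme=5]  = 1; Response = |Enzyme - Marker|  [with Enzyme=5, Marker=1]  = 4; Toxicity = min(Response, Dose) - 3  [with Response=4, Dose=6]  = 1; Outcome = min(Toxicity, Enzyme)  [with Toxicity=1, Enzyme=5]  = 1.
Change = 2 − 1 = 1.

1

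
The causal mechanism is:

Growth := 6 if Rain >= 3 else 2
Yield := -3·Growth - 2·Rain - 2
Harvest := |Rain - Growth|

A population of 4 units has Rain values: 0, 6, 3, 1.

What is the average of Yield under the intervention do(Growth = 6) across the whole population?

-25

do(Growth=6) breaks Growth's dependence on Rain. With Growth=6 fixed, Yield across the units is -20, -32, -26, -22, mean -25.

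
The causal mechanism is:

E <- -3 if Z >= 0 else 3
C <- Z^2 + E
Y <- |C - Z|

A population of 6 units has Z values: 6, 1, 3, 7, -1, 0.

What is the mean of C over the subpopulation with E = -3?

Observing E=-3 restricts to units where E's equation naturally yields -3: Z ∈ {6, 1, 3, 7, 0}. In that subpopulation C = 33, -2, 6, 46, -3, mean 16.

16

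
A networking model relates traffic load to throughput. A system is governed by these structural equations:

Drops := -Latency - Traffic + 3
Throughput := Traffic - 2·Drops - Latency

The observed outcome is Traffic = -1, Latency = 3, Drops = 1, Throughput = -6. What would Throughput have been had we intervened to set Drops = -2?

The intervention breaks the incoming arrows to Drops: Drops := -Latency - Traffic + 3 no longer applies, and Drops = -2.
Throughput = Traffic - 2·Drops - Latency  [with Traffic=-1, Drops=-2, Latency=3]  = 0

0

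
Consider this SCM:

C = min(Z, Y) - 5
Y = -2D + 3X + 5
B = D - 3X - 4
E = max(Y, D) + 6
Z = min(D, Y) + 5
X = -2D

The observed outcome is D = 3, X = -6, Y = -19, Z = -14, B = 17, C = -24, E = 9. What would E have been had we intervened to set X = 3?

14

Under do(X=3), the mechanism X = -2D is discarded; X is fixed at 3.
Y = -2D + 3X + 5  [with D=3, X=3]  = 8
E = max(Y, D) + 6  [with Y=8, D=3]  = 14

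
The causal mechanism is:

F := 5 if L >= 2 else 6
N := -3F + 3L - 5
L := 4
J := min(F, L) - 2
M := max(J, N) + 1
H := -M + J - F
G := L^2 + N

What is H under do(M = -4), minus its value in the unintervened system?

7

Intervening sets M = -4 and removes its equation (M := max(J, N) + 1).
F = 5 if L >= 2 else 6  [with L=4]  = 5
J = min(F, L) - 2  [with F=5, L=4]  = 2
H = -M + J - F  [with M=-4, J=2, F=5]  = 1
Without intervention: F = 5 if L >= 2 else 6  [with L=4]  = 5; J = min(F, L) - 2  [with F=5, L=4]  = 2; N = -3F + 3L - 5  [with F=5, L=4]  = -8; M = max(J, N) + 1  [with J=2, N=-8]  = 3; H = -M + J - F  [with M=3, J=2, F=5]  = -6.
Change = 1 − (-6) = 7.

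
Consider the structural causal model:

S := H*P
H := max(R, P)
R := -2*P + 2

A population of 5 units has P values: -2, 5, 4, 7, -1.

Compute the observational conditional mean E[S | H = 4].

E[S|H=4] averages over only the 2 units with H=4 (P = 4, -1): S = 16, -4, mean 6.

6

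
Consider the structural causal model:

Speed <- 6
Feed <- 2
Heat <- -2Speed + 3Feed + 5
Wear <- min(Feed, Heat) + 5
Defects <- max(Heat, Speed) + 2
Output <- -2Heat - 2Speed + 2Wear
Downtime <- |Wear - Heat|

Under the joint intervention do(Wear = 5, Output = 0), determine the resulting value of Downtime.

Setting Wear = 5, Output = 0 by intervention discards those variables' equations.
Heat = -2Speed + 3Feed + 5  [with Speed=6, Feed=2]  = -1
Downtime = |Wear - Heat|  [with Wear=5, Heat=-1]  = 6

6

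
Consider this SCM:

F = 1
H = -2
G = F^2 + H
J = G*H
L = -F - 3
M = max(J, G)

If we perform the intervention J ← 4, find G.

Under do(J=4), the mechanism J = G*H is discarded; J is fixed at 4.
Since G is not a descendant of the intervened variable, it is unaffected.
G = F^2 + H  [with F=1, H=-2]  = -1

-1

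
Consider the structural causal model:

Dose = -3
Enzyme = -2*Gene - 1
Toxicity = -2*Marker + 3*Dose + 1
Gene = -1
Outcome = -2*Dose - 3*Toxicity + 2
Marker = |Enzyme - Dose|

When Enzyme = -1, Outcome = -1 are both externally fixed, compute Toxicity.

-12

The joint intervention fixes Enzyme = -1, Outcome = -1, removing each variable's own equation.
Marker = |Enzyme - Dose|  [with Enzyme=-1, Dose=-3]  = 2
Toxicity = -2*Marker + 3*Dose + 1  [with Marker=2, Dose=-3]  = -12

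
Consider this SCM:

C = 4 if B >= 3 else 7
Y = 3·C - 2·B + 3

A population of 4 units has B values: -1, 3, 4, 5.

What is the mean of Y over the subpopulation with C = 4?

E[Y|C=4] averages over only the 3 units with C=4 (B = 3, 4, 5): Y = 9, 7, 5, mean 7.

7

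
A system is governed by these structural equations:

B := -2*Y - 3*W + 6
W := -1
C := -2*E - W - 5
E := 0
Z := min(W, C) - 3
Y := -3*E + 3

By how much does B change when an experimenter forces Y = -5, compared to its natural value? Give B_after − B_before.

16

The intervention breaks the incoming arrows to Y: Y := -3*E + 3 no longer applies, and Y = -5.
B = -2*Y - 3*W + 6  [with Y=-5, W=-1]  = 19
Without intervention: Y = -3*E + 3  [with E=0]  = 3; B = -2*Y - 3*W + 6  [with Y=3, W=-1]  = 3.
Change = 19 − 3 = 16.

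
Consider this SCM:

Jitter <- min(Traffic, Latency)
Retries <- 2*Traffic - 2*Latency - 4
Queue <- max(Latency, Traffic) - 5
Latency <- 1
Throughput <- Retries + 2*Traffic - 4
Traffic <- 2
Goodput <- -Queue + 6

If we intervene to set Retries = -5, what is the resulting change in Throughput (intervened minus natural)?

Under do(Retries=-5), the mechanism Retries <- 2*Traffic - 2*Latency - 4 is discarded; Retries is fixed at -5.
Throughput = Retries + 2*Traffic - 4  [with Retries=-5, Traffic=2]  = -5
Without intervention: Retries = 2*Traffic - 2*Latency - 4  [with Traffic=2, Latency=1]  = -2; Throughput = Retries + 2*Traffic - 4  [with Retries=-2, Traffic=2]  = -2.
Change = -5 − (-2) = -3.

-3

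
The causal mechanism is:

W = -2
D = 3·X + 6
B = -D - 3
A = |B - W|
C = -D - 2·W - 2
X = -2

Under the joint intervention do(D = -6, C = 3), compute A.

Setting D = -6, C = 3 by intervention discards those variables' equations.
B = -D - 3  [with D=-6]  = 3
A = |B - W|  [with B=3, W=-2]  = 5

5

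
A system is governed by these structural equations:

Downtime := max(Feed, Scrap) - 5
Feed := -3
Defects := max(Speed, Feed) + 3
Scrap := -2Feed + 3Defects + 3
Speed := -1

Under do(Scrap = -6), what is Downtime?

-8

Intervening sets Scrap = -6 and removes its equation (Scrap := -2Feed + 3Defects + 3).
Downtime = max(Feed, Scrap) - 5  [with Feed=-3, Scrap=-6]  = -8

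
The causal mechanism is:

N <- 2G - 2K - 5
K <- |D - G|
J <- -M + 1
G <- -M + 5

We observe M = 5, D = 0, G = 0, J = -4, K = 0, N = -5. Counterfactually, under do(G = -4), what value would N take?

The intervention breaks the incoming arrows to G: G <- -M + 5 no longer applies, and G = -4.
K = |D - G|  [with D=0, G=-4]  = 4
N = 2G - 2K - 5  [with G=-4, K=4]  = -21

-21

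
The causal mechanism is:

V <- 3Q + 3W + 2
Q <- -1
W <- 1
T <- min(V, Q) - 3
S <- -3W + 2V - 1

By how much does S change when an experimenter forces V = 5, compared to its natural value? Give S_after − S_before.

do(V=5) replaces the equation V <- 3Q + 3W + 2 with the constant V = 5.
S = -3W + 2V - 1  [with W=1, V=5]  = 6
Without intervention: V = 3Q + 3W + 2  [with Q=-1, W=1]  = 2; S = -3W + 2V - 1  [with W=1, V=2]  = 0.
Change = 6 − 0 = 6.

6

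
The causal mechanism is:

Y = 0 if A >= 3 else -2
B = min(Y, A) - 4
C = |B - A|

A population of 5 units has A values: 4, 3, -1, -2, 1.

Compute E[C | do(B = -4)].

Every unit gets B=-4 under the intervention. C values become 8, 7, 3, 2, 5; E[C|do(B=-4)] = 5.

5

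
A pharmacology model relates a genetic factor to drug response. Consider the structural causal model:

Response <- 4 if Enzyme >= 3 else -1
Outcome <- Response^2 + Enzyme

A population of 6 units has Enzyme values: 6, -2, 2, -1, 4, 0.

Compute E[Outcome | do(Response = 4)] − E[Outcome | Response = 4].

Every unit gets Response=4 under the intervention. Outcome values become 22, 14, 18, 15, 20, 16; E[Outcome|do(Response=4)] = 17.5.
Conditioning on Response=4 selects the 2 unit(s) with Enzyme ∈ {6, 4}. Their Outcome values: 22, 20. Mean = 21.
Difference = 17.5 − 21 = -3.5.

-3.5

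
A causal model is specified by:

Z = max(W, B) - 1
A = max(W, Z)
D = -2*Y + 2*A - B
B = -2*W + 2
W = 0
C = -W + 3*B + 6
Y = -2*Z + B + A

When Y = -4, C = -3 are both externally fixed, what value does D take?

8

Under do(Y = -4, C = -3), each intervened variable's structural equation is replaced by its fixed value.
B = -2*W + 2  [with W=0]  = 2
Z = max(W, B) - 1  [with W=0, B=2]  = 1
A = max(W, Z)  [with W=0, Z=1]  = 1
D = -2*Y + 2*A - B  [with Y=-4, A=1, B=2]  = 8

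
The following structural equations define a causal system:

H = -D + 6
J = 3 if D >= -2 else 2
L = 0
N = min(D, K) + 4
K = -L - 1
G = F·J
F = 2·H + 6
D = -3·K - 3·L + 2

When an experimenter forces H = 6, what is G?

do(H=6) replaces the equation H = -D + 6 with the constant H = 6.
K = -L - 1  [with L=0]  = -1
D = -3·K - 3·L + 2  [with K=-1, L=0]  = 5
F = 2·H + 6  [with H=6]  = 18
J = 3 if D >= -2 else 2  [with D=5]  = 3
G = F·J  [with F=18, J=3]  = 54

54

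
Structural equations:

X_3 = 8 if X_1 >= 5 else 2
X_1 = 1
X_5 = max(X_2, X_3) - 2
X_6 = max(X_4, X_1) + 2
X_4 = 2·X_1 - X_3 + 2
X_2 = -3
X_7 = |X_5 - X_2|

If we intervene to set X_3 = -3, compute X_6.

The intervention breaks the incoming arrows to X_3: X_3 = 8 if X_1 >= 5 else 2 no longer applies, and X_3 = -3.
X_4 = 2·X_1 - X_3 + 2  [with X_1=1, X_3=-3]  = 7
X_6 = max(X_4, X_1) + 2  [with X_4=7, X_1=1]  = 9

9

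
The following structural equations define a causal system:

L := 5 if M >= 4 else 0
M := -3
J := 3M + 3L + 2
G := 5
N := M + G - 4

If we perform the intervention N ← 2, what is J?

-7

Intervening sets N = 2 and removes its equation (N := M + G - 4).
No directed path runs from N to J, so J keeps its natural value.
L = 5 if M >= 4 else 0  [with M=-3]  = 0
J = 3M + 3L + 2  [with M=-3, L=0]  = -7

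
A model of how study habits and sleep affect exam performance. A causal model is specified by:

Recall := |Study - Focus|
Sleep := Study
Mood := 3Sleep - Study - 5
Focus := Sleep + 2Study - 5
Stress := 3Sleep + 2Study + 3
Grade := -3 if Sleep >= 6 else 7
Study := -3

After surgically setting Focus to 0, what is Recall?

Under do(Focus=0), the mechanism Focus := Sleep + 2Study - 5 is discarded; Focus is fixed at 0.
Recall = |Study - Focus|  [with Study=-3, Focus=0]  = 3

3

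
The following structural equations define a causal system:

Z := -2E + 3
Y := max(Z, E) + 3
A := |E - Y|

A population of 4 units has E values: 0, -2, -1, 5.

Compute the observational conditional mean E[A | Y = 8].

Observing Y=8 restricts to units where Y's equation naturally yields 8: E ∈ {-1, 5}. In that subpopulation A = 9, 3, mean 6.

6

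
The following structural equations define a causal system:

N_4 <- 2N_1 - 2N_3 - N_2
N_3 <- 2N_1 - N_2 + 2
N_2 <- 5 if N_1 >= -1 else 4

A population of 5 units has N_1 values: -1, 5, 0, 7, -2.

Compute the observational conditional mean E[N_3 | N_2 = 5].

E[N_3|N_2=5] averages over only the 4 units with N_2=5 (N_1 = -1, 5, 0, 7): N_3 = -5, 7, -3, 11, mean 2.5.

2.5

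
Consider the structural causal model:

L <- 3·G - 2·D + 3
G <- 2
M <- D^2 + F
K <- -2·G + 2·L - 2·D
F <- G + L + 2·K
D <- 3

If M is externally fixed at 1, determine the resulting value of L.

do(M=1) replaces the equation M <- D^2 + F with the constant M = 1.
L is not downstream of the intervention, so its value is determined by the original equations.
L = 3·G - 2·D + 3  [with G=2, D=3]  = 3

3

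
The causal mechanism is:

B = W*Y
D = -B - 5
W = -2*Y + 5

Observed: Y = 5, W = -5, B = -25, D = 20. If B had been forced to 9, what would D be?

-14

The intervention breaks the incoming arrows to B: B = W*Y no longer applies, and B = 9.
D = -B - 5  [with B=9]  = -14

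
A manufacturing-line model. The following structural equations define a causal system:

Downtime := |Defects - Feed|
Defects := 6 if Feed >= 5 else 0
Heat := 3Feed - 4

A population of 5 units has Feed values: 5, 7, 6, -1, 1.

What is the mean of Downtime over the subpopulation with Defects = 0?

Observing Defects=0 restricts to units where Defects's equation naturally yields 0: Feed ∈ {-1, 1}. In that subpopulation Downtime = 1, 1, mean 1.

1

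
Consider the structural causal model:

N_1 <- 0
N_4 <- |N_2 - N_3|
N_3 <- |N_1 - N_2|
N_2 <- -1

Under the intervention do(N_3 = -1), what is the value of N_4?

0

The intervention breaks the incoming arrows to N_3: N_3 <- |N_1 - N_2| no longer applies, and N_3 = -1.
N_4 = |N_2 - N_3|  [with N_2=-1, N_3=-1]  = 0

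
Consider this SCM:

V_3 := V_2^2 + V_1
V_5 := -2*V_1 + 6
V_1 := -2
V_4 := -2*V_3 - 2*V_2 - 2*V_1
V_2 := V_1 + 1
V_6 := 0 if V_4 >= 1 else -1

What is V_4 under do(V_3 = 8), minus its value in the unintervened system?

The intervention breaks the incoming arrows to V_3: V_3 := V_2^2 + V_1 no longer applies, and V_3 = 8.
V_2 = V_1 + 1  [with V_1=-2]  = -1
V_4 = -2*V_3 - 2*V_2 - 2*V_1  [with V_3=8, V_2=-1, V_1=-2]  = -10
Without intervention: V_2 = V_1 + 1  [with V_1=-2]  = -1; V_3 = V_2^2 + V_1  [with V_2=-1, V_1=-2]  = -1; V_4 = -2*V_3 - 2*V_2 - 2*V_1  [with V_3=-1, V_2=-1, V_1=-2]  = 8.
Change = -10 − 8 = -18.

-18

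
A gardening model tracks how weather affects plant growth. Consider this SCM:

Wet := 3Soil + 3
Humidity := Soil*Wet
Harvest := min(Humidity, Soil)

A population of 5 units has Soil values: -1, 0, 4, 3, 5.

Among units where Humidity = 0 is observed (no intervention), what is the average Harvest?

-0.5

Observing Humidity=0 restricts to units where Humidity's equation naturally yields 0: Soil ∈ {-1, 0}. In that subpopulation Harvest = -1, 0, mean -0.5.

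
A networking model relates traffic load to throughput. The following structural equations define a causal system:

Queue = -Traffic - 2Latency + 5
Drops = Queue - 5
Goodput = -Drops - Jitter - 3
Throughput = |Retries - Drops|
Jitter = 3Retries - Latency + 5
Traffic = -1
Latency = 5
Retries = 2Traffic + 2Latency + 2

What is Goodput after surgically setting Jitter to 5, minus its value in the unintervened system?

Intervening sets Jitter = 5 and removes its equation (Jitter = 3Retries - Latency + 5).
Queue = -Traffic - 2Latency + 5  [with Traffic=-1, Latency=5]  = -4
Drops = Queue - 5  [with Queue=-4]  = -9
Goodput = -Drops - Jitter - 3  [with Drops=-9, Jitter=5]  = 1
Without intervention: Queue = -Traffic - 2Latency + 5  [with Traffic=-1, Latency=5]  = -4; Drops = Queue - 5  [with Queue=-4]  = -9; Retries = 2Traffic + 2Latency + 2  [with Traffic=-1, Latency=5]  = 10; Jitter = 3Retries - Latency + 5  [with Retries=10, Latency=5]  = 30; Goodput = -Drops - Jitter - 3  [with Drops=-9, Jitter=30]  = -24.
Change = 1 − (-24) = 25.

25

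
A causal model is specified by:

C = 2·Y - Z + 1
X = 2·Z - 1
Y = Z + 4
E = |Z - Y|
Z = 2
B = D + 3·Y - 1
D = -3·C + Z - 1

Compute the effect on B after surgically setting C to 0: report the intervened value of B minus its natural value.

The intervention breaks the incoming arrows to C: C = 2·Y - Z + 1 no longer applies, and C = 0.
Y = Z + 4  [with Z=2]  = 6
D = -3·C + Z - 1  [with C=0, Z=2]  = 1
B = D + 3·Y - 1  [with D=1, Y=6]  = 18
Without intervention: Y = Z + 4  [with Z=2]  = 6; C = 2·Y - Z + 1  [with Y=6, Z=2]  = 11; D = -3·C + Z - 1  [with C=11, Z=2]  = -32; B = D + 3·Y - 1  [with D=-32, Y=6]  = -15.
Change = 18 − (-15) = 33.

33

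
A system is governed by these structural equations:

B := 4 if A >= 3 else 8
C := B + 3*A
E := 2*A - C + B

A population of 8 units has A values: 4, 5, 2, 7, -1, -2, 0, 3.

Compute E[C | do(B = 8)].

14.75

do(B=8) breaks B's dependence on A. With B=8 fixed, C across the units is 20, 23, 14, 29, 5, 2, 8, 17, mean 14.75.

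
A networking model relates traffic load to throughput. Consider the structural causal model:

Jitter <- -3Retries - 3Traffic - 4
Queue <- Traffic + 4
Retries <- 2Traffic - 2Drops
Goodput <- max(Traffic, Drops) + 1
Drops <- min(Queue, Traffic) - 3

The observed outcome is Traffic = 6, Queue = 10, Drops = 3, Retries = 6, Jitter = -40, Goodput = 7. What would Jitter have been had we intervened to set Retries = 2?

Intervening sets Retries = 2 and removes its equation (Retries <- 2Traffic - 2Drops).
Jitter = -3Retries - 3Traffic - 4  [with Retries=2, Traffic=6]  = -28

-28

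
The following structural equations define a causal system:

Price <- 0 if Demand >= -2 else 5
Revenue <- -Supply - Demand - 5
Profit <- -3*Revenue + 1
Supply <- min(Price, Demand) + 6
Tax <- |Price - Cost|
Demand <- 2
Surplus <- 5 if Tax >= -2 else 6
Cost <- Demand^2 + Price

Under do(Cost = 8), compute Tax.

Under do(Cost=8), the mechanism Cost <- Demand^2 + Price is discarded; Cost is fixed at 8.
Price = 0 if Demand >= -2 else 5  [with Demand=2]  = 0
Tax = |Price - Cost|  [with Price=0, Cost=8]  = 8

8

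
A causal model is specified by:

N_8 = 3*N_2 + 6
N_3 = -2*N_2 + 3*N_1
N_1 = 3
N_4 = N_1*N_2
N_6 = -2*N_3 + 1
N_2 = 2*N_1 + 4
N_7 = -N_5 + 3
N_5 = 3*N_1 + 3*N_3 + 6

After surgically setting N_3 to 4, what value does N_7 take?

-24

The intervention breaks the incoming arrows to N_3: N_3 = -2*N_2 + 3*N_1 no longer applies, and N_3 = 4.
N_5 = 3*N_1 + 3*N_3 + 6  [with N_1=3, N_3=4]  = 27
N_7 = -N_5 + 3  [with N_5=27]  = -24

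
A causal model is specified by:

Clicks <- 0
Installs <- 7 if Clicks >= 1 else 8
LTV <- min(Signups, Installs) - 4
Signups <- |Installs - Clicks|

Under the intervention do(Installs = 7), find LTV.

Under do(Installs=7), the mechanism Installs <- 7 if Clicks >= 1 else 8 is discarded; Installs is fixed at 7.
Signups = |Installs - Clicks|  [with Installs=7, Clicks=0]  = 7
LTV = min(Signups, Installs) - 4  [with Signups=7, Installs=7]  = 3

3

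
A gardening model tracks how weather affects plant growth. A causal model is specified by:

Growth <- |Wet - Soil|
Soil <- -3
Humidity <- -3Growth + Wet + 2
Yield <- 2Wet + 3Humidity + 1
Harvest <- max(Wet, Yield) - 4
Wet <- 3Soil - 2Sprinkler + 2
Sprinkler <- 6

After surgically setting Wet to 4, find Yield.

-36

The intervention breaks the incoming arrows to Wet: Wet <- 3Soil - 2Sprinkler + 2 no longer applies, and Wet = 4.
Growth = |Wet - Soil|  [with Wet=4, Soil=-3]  = 7
Humidity = -3Growth + Wet + 2  [with Growth=7, Wet=4]  = -15
Yield = 2Wet + 3Humidity + 1  [with Wet=4, Humidity=-15]  = -36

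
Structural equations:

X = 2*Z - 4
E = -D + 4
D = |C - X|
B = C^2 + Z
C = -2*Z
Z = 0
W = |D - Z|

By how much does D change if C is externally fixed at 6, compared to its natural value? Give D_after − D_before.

6

do(C=6) replaces the equation C = -2*Z with the constant C = 6.
X = 2*Z - 4  [with Z=0]  = -4
D = |C - X|  [with C=6, X=-4]  = 10
Without intervention: C = -2*Z  [with Z=0]  = 0; X = 2*Z - 4  [with Z=0]  = -4; D = |C - X|  [with C=0, X=-4]  = 4.
Change = 10 − 4 = 6.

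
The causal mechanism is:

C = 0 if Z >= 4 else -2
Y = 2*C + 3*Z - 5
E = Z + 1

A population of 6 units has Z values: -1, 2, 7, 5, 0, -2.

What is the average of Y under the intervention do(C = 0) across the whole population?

do(C=0) breaks C's dependence on Z. With C=0 fixed, Y across the units is -8, 1, 16, 10, -5, -11, mean 0.5.

0.5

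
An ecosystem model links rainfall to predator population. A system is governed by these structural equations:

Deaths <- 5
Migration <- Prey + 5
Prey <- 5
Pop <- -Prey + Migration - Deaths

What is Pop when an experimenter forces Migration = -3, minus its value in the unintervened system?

-13

The intervention breaks the incoming arrows to Migration: Migration <- Prey + 5 no longer applies, and Migration = -3.
Pop = -Prey + Migration - Deaths  [with Prey=5, Migration=-3, Deaths=5]  = -13
Without intervention: Migration = Prey + 5  [with Prey=5]  = 10; Pop = -Prey + Migration - Deaths  [with Prey=5, Migration=10, Deaths=5]  = 0.
Change = -13 − 0 = -13.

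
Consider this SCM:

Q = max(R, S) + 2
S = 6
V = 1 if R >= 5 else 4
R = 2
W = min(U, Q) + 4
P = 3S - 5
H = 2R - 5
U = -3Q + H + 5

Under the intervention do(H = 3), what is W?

-12

Under do(H=3), the mechanism H = 2R - 5 is discarded; H is fixed at 3.
Q = max(R, S) + 2  [with R=2, S=6]  = 8
U = -3Q + H + 5  [with Q=8, H=3]  = -16
W = min(U, Q) + 4  [with U=-16, Q=8]  = -12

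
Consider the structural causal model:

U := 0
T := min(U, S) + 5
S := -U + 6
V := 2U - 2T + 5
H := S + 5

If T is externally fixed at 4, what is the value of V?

-3

The intervention breaks the incoming arrows to T: T := min(U, S) + 5 no longer applies, and T = 4.
V = 2U - 2T + 5  [with U=0, T=4]  = -3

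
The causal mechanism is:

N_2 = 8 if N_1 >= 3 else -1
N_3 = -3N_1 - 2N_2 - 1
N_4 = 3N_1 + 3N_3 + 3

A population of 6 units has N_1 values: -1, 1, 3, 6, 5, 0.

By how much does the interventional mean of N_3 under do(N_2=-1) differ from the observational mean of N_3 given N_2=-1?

Under do(N_2=-1), N_2's equation is replaced by N_2=-1 for every unit. Per-unit N_3: 4, -2, -8, -17, -14, 1. Mean = -6.
Conditioning on N_2=-1 selects the 3 unit(s) with N_1 ∈ {-1, 1, 0}. Their N_3 values: 4, -2, 1. Mean = 1.
Difference = -6 − 1 = -7.

-7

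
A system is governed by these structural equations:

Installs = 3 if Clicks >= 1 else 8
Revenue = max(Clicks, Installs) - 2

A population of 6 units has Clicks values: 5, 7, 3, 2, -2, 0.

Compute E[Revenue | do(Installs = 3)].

2

do(Installs=3) breaks Installs's dependence on Clicks. With Installs=3 fixed, Revenue across the units is 3, 5, 1, 1, 1, 1, mean 2.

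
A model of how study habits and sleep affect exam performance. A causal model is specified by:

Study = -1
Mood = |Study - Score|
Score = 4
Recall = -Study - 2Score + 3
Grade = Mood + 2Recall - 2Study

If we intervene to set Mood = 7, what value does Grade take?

do(Mood=7) replaces the equation Mood = |Study - Score| with the constant Mood = 7.
Recall = -Study - 2Score + 3  [with Study=-1, Score=4]  = -4
Grade = Mood + 2Recall - 2Study  [with Mood=7, Recall=-4, Study=-1]  = 1

1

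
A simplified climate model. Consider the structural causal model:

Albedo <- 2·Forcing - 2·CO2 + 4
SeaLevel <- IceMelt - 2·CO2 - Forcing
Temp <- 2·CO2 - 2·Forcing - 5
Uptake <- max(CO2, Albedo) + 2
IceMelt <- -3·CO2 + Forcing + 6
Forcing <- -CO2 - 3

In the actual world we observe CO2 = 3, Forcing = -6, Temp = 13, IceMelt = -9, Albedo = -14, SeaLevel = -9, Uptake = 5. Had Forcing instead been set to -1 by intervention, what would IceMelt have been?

-4

Under do(Forcing=-1), the mechanism Forcing <- -CO2 - 3 is discarded; Forcing is fixed at -1.
IceMelt = -3·CO2 + Forcing + 6  [with CO2=3, Forcing=-1]  = -4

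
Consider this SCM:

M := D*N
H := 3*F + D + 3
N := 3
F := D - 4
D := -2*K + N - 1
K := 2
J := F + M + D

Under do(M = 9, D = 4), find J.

13

Under do(M = 9, D = 4), each intervened variable's structural equation is replaced by its fixed value.
F = D - 4  [with D=4]  = 0
J = F + M + D  [with F=0, M=9, D=4]  = 13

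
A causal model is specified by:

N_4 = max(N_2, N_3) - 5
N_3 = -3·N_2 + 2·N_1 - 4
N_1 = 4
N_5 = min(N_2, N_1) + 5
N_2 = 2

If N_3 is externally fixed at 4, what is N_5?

7

do(N_3=4) replaces the equation N_3 = -3·N_2 + 2·N_1 - 4 with the constant N_3 = 4.
N_5 is not downstream of the intervention, so its value is determined by the original equations.
N_5 = min(N_2, N_1) + 5  [with N_2=2, N_1=4]  = 7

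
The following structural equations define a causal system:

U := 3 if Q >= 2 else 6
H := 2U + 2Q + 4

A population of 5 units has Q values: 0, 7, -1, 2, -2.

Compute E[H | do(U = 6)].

The intervention sets U=6 in all 5 units regardless of Q. Recomputing H per unit gives 16, 30, 14, 20, 12; average 18.4.

18.4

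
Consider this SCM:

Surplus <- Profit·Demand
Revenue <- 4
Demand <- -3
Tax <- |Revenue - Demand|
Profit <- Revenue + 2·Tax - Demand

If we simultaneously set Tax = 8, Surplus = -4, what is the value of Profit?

23

The joint intervention fixes Tax = 8, Surplus = -4, removing each variable's own equation.
Profit = Revenue + 2·Tax - Demand  [with Revenue=4, Tax=8, Demand=-3]  = 23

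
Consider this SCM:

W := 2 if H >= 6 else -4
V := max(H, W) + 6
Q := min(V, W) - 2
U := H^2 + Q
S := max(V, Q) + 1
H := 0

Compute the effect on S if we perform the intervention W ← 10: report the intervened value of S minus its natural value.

10

Under do(W=10), the mechanism W := 2 if H >= 6 else -4 is discarded; W is fixed at 10.
V = max(H, W) + 6  [with H=0, W=10]  = 16
Q = min(V, W) - 2  [with V=16, W=10]  = 8
S = max(V, Q) + 1  [with V=16, Q=8]  = 17
Without intervention: W = 2 if H >= 6 else -4  [with H=0]  = -4; V = max(H, W) + 6  [with H=0, W=-4]  = 6; Q = min(V, W) - 2  [with V=6, W=-4]  = -6; S = max(V, Q) + 1  [with V=6, Q=-6]  = 7.
Change = 17 − 7 = 10.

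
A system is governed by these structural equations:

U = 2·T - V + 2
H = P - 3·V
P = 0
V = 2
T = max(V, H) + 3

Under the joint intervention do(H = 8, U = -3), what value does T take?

11

The joint intervention fixes H = 8, U = -3, removing each variable's own equation.
T = max(V, H) + 3  [with V=2, H=8]  = 11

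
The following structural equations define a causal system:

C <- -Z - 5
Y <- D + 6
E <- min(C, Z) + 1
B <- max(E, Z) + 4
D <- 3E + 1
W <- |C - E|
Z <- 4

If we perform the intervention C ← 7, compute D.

16

Under do(C=7), the mechanism C <- -Z - 5 is discarded; C is fixed at 7.
E = min(C, Z) + 1  [with C=7, Z=4]  = 5
D = 3E + 1  [with E=5]  = 16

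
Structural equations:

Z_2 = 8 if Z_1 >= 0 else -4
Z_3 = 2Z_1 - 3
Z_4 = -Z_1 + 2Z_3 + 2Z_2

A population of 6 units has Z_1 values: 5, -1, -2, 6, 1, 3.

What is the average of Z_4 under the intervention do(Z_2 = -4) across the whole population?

do(Z_2=-4) breaks Z_2's dependence on Z_1. With Z_2=-4 fixed, Z_4 across the units is 1, -17, -20, 4, -11, -5, mean -8.

-8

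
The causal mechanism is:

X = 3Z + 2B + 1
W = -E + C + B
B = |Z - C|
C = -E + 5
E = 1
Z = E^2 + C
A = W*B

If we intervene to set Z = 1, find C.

Under do(Z=1), the mechanism Z = E^2 + C is discarded; Z is fixed at 1.
Since C is not a descendant of the intervened variable, it is unaffected.
C = -E + 5  [with E=1]  = 4

4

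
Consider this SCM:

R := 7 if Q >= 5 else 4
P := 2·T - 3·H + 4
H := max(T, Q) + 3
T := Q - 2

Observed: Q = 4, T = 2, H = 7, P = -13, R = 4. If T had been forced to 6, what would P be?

Under do(T=6), the mechanism T := Q - 2 is discarded; T is fixed at 6.
H = max(T, Q) + 3  [with T=6, Q=4]  = 9
P = 2·T - 3·H + 4  [with T=6, H=9]  = -11

-11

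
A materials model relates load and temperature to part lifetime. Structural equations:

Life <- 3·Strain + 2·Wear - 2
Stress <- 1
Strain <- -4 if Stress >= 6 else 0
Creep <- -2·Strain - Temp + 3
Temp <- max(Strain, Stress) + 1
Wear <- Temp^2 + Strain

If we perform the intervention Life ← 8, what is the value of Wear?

4

do(Life=8) replaces the equation Life <- 3·Strain + 2·Wear - 2 with the constant Life = 8.
Since Wear is not a descendant of the intervened variable, it is unaffected.
Strain = -4 if Stress >= 6 else 0  [with Stress=1]  = 0
Temp = max(Strain, Stress) + 1  [with Strain=0, Stress=1]  = 2
Wear = Temp^2 + Strain  [with Temp=2, Strain=0]  = 4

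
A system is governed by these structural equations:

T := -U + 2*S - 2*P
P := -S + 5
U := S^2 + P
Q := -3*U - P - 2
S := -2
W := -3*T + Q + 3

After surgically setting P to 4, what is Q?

-30

do(P=4) replaces the equation P := -S + 5 with the constant P = 4.
U = S^2 + P  [with S=-2, P=4]  = 8
Q = -3*U - P - 2  [with U=8, P=4]  = -30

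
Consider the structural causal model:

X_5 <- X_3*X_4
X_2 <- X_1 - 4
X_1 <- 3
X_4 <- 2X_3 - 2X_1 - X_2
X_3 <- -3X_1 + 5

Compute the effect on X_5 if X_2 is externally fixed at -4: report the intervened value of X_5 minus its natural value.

-12

do(X_2=-4) replaces the equation X_2 <- X_1 - 4 with the constant X_2 = -4.
X_3 = -3X_1 + 5  [with X_1=3]  = -4
X_4 = 2X_3 - 2X_1 - X_2  [with X_3=-4, X_1=3, X_2=-4]  = -10
X_5 = X_3*X_4  [with X_3=-4, X_4=-10]  = 40
Without intervention: X_2 = X_1 - 4  [with X_1=3]  = -1; X_3 = -3X_1 + 5  [with X_1=3]  = -4; X_4 = 2X_3 - 2X_1 - X_2  [with X_3=-4, X_1=3, X_2=-1]  = -13; X_5 = X_3*X_4  [with X_3=-4, X_4=-13]  = 52.
Change = 40 − 52 = -12.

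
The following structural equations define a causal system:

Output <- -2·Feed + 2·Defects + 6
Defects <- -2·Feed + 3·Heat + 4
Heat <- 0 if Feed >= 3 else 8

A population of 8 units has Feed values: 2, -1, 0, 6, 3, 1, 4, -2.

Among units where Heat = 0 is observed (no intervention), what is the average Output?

-12

Observing Heat=0 restricts to units where Heat's equation naturally yields 0: Feed ∈ {6, 3, 4}. In that subpopulation Output = -22, -4, -10, mean -12.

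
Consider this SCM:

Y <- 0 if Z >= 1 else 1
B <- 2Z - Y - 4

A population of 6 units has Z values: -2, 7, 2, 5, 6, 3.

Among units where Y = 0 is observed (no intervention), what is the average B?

5.2

Conditioning on Y=0 selects the 5 unit(s) with Z ∈ {7, 2, 5, 6, 3}. Their B values: 10, 0, 6, 8, 2. Mean = 5.2.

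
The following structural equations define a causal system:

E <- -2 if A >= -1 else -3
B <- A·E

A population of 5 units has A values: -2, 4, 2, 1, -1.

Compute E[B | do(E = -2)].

do(E=-2) breaks E's dependence on A. With E=-2 fixed, B across the units is 4, -8, -4, -2, 2, mean -1.6.

-1.6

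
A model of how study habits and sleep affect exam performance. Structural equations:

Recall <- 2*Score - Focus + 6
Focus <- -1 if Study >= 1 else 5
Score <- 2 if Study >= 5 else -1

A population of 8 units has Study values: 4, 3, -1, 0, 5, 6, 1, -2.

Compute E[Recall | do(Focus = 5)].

0.5

Every unit gets Focus=5 under the intervention. Recall values become -1, -1, -1, -1, 5, 5, -1, -1; E[Recall|do(Focus=5)] = 0.5.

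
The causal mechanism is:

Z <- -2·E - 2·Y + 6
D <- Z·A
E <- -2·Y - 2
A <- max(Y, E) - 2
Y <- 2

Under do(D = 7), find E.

Under do(D=7), the mechanism D <- Z·A is discarded; D is fixed at 7.
No directed path runs from D to E, so E keeps its natural value.
E = -2·Y - 2  [with Y=2]  = -6

-6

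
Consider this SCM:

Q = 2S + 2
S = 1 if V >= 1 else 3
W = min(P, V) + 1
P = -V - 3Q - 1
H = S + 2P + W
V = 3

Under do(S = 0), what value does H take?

Under do(S=0), the mechanism S = 1 if V >= 1 else 3 is discarded; S is fixed at 0.
Q = 2S + 2  [with S=0]  = 2
P = -V - 3Q - 1  [with V=3, Q=2]  = -10
W = min(P, V) + 1  [with P=-10, V=3]  = -9
H = S + 2P + W  [with S=0, P=-10, W=-9]  = -29

-29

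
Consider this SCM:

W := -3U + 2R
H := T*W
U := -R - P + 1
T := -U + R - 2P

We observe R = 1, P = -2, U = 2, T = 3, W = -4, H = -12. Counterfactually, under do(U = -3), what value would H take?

88

The intervention breaks the incoming arrows to U: U := -R - P + 1 no longer applies, and U = -3.
T = -U + R - 2P  [with U=-3, R=1, P=-2]  = 8
W = -3U + 2R  [with U=-3, R=1]  = 11
H = T*W  [with T=8, W=11]  = 88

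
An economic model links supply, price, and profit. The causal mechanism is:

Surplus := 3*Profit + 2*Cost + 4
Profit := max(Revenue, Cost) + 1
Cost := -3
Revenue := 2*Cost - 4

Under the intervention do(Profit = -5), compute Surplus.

The intervention breaks the incoming arrows to Profit: Profit := max(Revenue, Cost) + 1 no longer applies, and Profit = -5.
Surplus = 3*Profit + 2*Cost + 4  [with Profit=-5, Cost=-3]  = -17

-17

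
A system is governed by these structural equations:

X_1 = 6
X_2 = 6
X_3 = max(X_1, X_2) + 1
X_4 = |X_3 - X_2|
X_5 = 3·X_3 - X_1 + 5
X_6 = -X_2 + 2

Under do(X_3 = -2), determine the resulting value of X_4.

8

The intervention breaks the incoming arrows to X_3: X_3 = max(X_1, X_2) + 1 no longer applies, and X_3 = -2.
X_4 = |X_3 - X_2|  [with X_3=-2, X_2=6]  = 8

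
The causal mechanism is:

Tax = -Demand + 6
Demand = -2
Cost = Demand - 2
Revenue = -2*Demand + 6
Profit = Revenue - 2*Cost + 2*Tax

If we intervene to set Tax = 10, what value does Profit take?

Intervening sets Tax = 10 and removes its equation (Tax = -Demand + 6).
Cost = Demand - 2  [with Demand=-2]  = -4
Revenue = -2*Demand + 6  [with Demand=-2]  = 10
Profit = Revenue - 2*Cost + 2*Tax  [with Revenue=10, Cost=-4, Tax=10]  = 38

38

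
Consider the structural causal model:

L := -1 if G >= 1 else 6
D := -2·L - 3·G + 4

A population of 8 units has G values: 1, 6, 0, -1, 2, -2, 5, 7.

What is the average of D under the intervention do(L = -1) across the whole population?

-0.75

do(L=-1) breaks L's dependence on G. With L=-1 fixed, D across the units is 3, -12, 6, 9, 0, 12, -9, -15, mean -0.75.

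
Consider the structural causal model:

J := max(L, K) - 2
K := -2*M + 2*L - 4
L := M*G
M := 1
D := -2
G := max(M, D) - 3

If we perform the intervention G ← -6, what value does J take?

The intervention breaks the incoming arrows to G: G := max(M, D) - 3 no longer applies, and G = -6.
L = M*G  [with M=1, G=-6]  = -6
K = -2*M + 2*L - 4  [with M=1, L=-6]  = -18
J = max(L, K) - 2  [with L=-6, K=-18]  = -8

-8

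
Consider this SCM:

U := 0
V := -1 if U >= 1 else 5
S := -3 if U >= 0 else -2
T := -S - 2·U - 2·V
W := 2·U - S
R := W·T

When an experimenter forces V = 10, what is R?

-51

Under do(V=10), the mechanism V := -1 if U >= 1 else 5 is discarded; V is fixed at 10.
S = -3 if U >= 0 else -2  [with U=0]  = -3
T = -S - 2·U - 2·V  [with S=-3, U=0, V=10]  = -17
W = 2·U - S  [with U=0, S=-3]  = 3
R = W·T  [with W=3, T=-17]  = -51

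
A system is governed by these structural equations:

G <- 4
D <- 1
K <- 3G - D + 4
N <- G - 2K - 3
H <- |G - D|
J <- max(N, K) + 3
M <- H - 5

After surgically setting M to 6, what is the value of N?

Under do(M=6), the mechanism M <- H - 5 is discarded; M is fixed at 6.
Since N is not a descendant of the intervened variable, it is unaffected.
K = 3G - D + 4  [with G=4, D=1]  = 15
N = G - 2K - 3  [with G=4, K=15]  = -29

-29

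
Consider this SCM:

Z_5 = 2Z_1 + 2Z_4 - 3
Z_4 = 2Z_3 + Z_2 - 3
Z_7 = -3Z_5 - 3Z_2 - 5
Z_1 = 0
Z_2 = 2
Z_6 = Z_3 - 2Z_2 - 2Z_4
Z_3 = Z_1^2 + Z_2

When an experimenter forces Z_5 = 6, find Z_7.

Under do(Z_5=6), the mechanism Z_5 = 2Z_1 + 2Z_4 - 3 is discarded; Z_5 is fixed at 6.
Z_7 = -3Z_5 - 3Z_2 - 5  [with Z_5=6, Z_2=2]  = -29

-29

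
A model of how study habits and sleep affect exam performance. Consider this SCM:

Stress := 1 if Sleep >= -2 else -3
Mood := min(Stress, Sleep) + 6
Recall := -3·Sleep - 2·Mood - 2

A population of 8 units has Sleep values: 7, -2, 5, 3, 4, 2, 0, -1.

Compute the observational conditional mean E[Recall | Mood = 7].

-28.6

Conditioning on Mood=7 selects the 5 unit(s) with Sleep ∈ {7, 5, 3, 4, 2}. Their Recall values: -37, -31, -25, -28, -22. Mean = -28.6.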